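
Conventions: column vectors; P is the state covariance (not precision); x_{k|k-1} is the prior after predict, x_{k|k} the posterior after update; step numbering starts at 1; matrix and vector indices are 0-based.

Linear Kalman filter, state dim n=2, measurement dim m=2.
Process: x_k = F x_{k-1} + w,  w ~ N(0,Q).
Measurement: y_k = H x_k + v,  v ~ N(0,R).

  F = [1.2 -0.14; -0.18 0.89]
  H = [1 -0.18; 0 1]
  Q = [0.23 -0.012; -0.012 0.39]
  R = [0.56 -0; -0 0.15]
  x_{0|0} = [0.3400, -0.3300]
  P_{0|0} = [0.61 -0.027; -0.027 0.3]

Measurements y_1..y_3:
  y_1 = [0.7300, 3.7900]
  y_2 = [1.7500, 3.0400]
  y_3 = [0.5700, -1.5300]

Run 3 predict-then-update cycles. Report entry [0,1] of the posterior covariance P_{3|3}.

P_post[0,1] = 0.0013

step 1: x^-=[0.4542, -0.3549]  P^-=[1.1234 -0.2107; -0.2107 0.6560]  S=[1.7804 -0.3287; -0.3287 0.8060]  K=[0.6532 0.0050; -0.0372 0.7988]  nu=[0.2119, 4.1449]  x^+=[0.6135, 2.9480]  P^+=[0.3659 0.0008; 0.0008 0.1198]
step 2: x^-=[0.3235, 2.5133]  P^-=[0.7590 -0.1051; -0.1051 0.4965]  S=[1.3729 -0.1945; -0.1945 0.6465]  K=[0.5678 0.0082; -0.0343 0.7577]  nu=[1.8789, 0.5267]  x^+=[1.3946, 2.8478]  P^+=[0.3182 0.0012; 0.0012 0.1136]
step 3: x^-=[1.2748, 2.2835]  P^-=[0.6900 -0.0935; -0.0935 0.4899]  S=[1.2995 -0.1817; -0.1817 0.6399]  K=[0.5451 0.0086; -0.0341 0.7559]  nu=[-0.2938, -3.8135]  x^+=[1.0818, -0.5891]  P^+=[0.3055 0.0013; 0.0013 0.1134]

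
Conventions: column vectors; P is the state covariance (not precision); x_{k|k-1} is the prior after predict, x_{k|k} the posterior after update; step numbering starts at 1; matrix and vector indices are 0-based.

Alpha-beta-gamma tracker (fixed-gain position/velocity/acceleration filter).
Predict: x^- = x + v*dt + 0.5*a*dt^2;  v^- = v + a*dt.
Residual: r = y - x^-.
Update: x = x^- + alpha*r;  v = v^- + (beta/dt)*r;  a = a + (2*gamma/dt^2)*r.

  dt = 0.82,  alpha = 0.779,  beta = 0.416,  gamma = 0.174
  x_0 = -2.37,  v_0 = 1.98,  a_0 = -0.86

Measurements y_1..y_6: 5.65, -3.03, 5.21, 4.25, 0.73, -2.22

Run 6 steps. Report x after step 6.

step 1: x_pred=-1.0355  r=6.6855  x^+=4.1725  v^+=4.6665  a^+=2.6001
step 2: x_pred=8.8732  r=-11.9032  x^+=-0.3994  v^+=0.7599  a^+=-3.5604
step 3: x_pred=-0.9733  r=6.1833  x^+=3.8435  v^+=0.9773  a^+=-0.3602
step 4: x_pred=4.5237  r=-0.2737  x^+=4.3105  v^+=0.5430  a^+=-0.5019
step 5: x_pred=4.5870  r=-3.8570  x^+=1.5824  v^+=-1.8253  a^+=-2.4981
step 6: x_pred=-0.7542  r=-1.4658  x^+=-1.8961  v^+=-4.6173  a^+=-3.2567

x_post = -1.8961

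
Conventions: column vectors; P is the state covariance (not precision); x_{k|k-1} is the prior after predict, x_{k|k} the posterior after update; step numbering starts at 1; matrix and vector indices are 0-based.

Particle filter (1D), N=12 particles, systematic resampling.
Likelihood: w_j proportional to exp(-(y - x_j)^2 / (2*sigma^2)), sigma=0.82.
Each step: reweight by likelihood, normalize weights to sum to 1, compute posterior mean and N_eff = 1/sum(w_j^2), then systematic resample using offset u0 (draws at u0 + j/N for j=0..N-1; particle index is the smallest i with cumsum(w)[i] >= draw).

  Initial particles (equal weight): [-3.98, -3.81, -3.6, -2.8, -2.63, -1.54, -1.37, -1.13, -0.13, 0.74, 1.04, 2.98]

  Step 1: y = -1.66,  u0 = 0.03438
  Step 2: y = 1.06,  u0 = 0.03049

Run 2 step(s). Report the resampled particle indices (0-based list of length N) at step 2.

resampled_idx = [5, 8, 10, 11, 11, 11, 11, 11, 11, 11, 11, 11]

step 1: w=[0.0047, 0.0082, 0.0155, 0.0970, 0.1266, 0.2522, 0.2395, 0.2069, 0.0447, 0.0035, 0.0011, 0.0000]  mean=-1.6627  Neff=5.2200  idx=[3, 3, 4, 5, 5, 5, 6, 6, 6, 7, 7, 8]
step 2: w=[0.0000, 0.0000, 0.0001, 0.0142, 0.0142, 0.0142, 0.0268, 0.0268, 0.0268, 0.0611, 0.0611, 0.7546]  mean=-0.4123  Neff=1.7250  idx=[5, 8, 10, 11, 11, 11, 11, 11, 11, 11, 11, 11]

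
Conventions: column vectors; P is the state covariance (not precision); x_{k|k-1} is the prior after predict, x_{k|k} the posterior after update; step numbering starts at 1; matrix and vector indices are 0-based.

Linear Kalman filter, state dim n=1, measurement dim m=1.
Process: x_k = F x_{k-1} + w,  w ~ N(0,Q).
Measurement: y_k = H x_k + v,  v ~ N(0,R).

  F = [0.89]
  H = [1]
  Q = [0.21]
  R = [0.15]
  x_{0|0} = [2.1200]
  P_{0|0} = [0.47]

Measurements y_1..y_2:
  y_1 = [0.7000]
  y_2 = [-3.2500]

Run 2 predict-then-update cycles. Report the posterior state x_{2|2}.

x_post = [-1.9003]

step 1: x^-=[1.8868]  P^-=[0.5823]  S=[0.7323]  K=[0.7952]  nu=[-1.1868]  x^+=[0.9431]  P^+=[0.1193]
step 2: x^-=[0.8394]  P^-=[0.3045]  S=[0.4545]  K=[0.6700]  nu=[-4.0894]  x^+=[-1.9003]  P^+=[0.1005]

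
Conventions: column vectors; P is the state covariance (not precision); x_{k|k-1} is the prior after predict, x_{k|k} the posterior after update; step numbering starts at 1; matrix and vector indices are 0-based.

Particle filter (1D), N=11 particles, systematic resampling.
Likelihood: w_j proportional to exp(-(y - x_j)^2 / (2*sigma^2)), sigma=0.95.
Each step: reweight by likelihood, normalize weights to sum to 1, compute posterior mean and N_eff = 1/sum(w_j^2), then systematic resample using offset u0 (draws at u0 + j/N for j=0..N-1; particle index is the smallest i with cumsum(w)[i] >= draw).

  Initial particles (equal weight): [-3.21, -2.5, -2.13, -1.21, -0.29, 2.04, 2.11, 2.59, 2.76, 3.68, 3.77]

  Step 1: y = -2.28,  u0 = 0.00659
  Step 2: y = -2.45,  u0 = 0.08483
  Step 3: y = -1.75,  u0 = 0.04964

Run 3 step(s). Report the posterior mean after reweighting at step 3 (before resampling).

step 1: w=[0.1922, 0.3021, 0.3065, 0.1646, 0.0346, 0.0000, 0.0000, 0.0000, 0.0000, 0.0000, 0.0000]  mean=-2.2342  Neff=3.9930  idx=[0, 0, 0, 1, 1, 1, 2, 2, 2, 3, 3]
step 2: w=[0.0819, 0.0819, 0.0819, 0.1127, 0.1127, 0.1127, 0.1066, 0.1066, 0.1066, 0.0481, 0.0481]  mean=-2.4320  Neff=10.3123  idx=[1, 2, 3, 3, 4, 5, 6, 7, 8, 8, 10]
step 3: w=[0.0380, 0.0380, 0.0906, 0.0906, 0.0906, 0.0906, 0.1142, 0.1142, 0.1142, 0.1142, 0.1052]  mean=-2.2492  Neff=10.1130  idx=[1, 2, 3, 4, 5, 6, 7, 8, 8, 9, 10]

post_mean = -2.2492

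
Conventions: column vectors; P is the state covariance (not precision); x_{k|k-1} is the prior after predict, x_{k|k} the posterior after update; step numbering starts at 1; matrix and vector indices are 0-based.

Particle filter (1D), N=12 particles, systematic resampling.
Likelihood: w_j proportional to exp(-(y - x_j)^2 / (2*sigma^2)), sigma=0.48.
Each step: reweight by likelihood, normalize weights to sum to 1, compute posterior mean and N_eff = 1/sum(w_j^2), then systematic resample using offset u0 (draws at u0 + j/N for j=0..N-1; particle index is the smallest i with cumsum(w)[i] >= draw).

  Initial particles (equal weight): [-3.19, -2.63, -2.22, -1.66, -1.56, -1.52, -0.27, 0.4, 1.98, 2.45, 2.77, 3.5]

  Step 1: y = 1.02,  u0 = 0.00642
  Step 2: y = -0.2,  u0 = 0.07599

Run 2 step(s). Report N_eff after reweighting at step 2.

N_eff = 9.1127

step 1: w=[0.0000, 0.0000, 0.0000, 0.0000, 0.0000, 0.0000, 0.0443, 0.7122, 0.2220, 0.0194, 0.0021, 0.0000]  mean=0.7658  Neff=1.7894  idx=[6, 7, 7, 7, 7, 7, 7, 7, 7, 7, 8, 8]
step 2: w=[0.1936, 0.0896, 0.0896, 0.0896, 0.0896, 0.0896, 0.0896, 0.0896, 0.0896, 0.0896, 0.0000, 0.0000]  mean=0.2703  Neff=9.1127  idx=[0, 0, 1, 2, 3, 4, 5, 6, 7, 8, 8, 9]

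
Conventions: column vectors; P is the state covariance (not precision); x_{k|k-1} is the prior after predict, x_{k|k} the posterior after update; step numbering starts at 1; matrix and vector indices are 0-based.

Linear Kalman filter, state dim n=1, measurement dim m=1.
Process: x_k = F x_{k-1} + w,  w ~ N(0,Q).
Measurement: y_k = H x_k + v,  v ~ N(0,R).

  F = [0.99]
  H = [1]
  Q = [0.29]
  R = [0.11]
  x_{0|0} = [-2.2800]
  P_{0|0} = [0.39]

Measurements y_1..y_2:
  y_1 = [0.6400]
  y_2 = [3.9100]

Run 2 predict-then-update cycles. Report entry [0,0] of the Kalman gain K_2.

step 1: x^-=[-2.2572]  P^-=[0.6722]  S=[0.7822]  K=[0.8594]  nu=[2.8972]  x^+=[0.2326]  P^+=[0.0945]
step 2: x^-=[0.2303]  P^-=[0.3827]  S=[0.4927]  K=[0.7767]  nu=[3.6797]  x^+=[3.0884]  P^+=[0.0854]

K[0,0] = 0.7767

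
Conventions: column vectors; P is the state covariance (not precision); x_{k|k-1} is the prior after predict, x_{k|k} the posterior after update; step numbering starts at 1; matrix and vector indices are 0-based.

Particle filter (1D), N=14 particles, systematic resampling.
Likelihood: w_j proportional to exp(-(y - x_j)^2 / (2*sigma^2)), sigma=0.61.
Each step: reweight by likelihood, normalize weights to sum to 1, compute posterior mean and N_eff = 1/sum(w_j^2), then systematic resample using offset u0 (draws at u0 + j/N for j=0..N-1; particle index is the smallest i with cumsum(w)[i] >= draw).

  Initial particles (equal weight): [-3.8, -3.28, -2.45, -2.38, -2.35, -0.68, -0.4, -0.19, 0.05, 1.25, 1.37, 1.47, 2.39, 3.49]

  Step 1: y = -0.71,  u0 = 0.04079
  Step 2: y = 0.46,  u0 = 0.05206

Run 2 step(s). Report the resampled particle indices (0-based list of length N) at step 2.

resampled_idx = [1, 3, 5, 6, 7, 8, 9, 10, 11, 11, 12, 12, 13, 13]

step 1: w=[0.0000, 0.0000, 0.0055, 0.0076, 0.0087, 0.3210, 0.2825, 0.2235, 0.1479, 0.0018, 0.0010, 0.0005, 0.0000, 0.0000]  mean=-0.4139  Neff=3.9242  idx=[5, 5, 5, 5, 5, 6, 6, 6, 6, 7, 7, 7, 8, 8]
step 2: w=[0.0309, 0.0309, 0.0309, 0.0309, 0.0309, 0.0655, 0.0655, 0.0655, 0.0655, 0.1003, 0.1003, 0.1003, 0.1412, 0.1412]  mean=-0.2529  Neff=10.8643  idx=[1, 3, 5, 6, 7, 8, 9, 10, 11, 11, 12, 12, 13, 13]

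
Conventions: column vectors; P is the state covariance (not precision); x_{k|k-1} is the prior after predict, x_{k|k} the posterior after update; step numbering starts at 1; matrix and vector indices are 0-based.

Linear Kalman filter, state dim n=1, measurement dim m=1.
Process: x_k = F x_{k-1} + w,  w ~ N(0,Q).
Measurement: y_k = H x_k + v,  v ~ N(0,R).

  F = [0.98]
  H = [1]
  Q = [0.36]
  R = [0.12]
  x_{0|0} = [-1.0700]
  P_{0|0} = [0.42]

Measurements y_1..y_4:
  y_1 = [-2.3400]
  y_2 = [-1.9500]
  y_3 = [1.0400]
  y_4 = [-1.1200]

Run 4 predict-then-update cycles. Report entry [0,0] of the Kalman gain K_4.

step 1: x^-=[-1.0486]  P^-=[0.7634]  S=[0.8834]  K=[0.8642]  nu=[-1.2914]  x^+=[-2.1646]  P^+=[0.1037]
step 2: x^-=[-2.1213]  P^-=[0.4596]  S=[0.5796]  K=[0.7930]  nu=[0.1713]  x^+=[-1.9855]  P^+=[0.0952]
step 3: x^-=[-1.9458]  P^-=[0.4514]  S=[0.5714]  K=[0.7900]  nu=[2.9858]  x^+=[0.4129]  P^+=[0.0948]
step 4: x^-=[0.4047]  P^-=[0.4510]  S=[0.5710]  K=[0.7899]  nu=[-1.5247]  x^+=[-0.7996]  P^+=[0.0948]

K[0,0] = 0.7899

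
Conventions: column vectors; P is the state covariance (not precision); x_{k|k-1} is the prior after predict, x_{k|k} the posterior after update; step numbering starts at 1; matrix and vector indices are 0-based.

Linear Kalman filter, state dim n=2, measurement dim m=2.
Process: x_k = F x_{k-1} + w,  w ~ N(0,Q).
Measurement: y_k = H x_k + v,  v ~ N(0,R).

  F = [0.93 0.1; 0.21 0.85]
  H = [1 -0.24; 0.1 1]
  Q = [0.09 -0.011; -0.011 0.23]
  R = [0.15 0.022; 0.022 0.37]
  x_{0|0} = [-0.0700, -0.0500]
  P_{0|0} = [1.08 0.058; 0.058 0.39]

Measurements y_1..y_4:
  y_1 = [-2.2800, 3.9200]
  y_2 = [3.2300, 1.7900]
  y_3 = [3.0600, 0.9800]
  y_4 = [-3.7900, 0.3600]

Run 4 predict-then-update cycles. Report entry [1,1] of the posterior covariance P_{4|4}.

step 1: x^-=[-0.0701, -0.0572]  P^-=[1.0388 0.2801; 0.2801 0.5801]  S=[1.0877 0.2601; 0.2601 1.0165]  K=[0.8552 0.1590; -0.0144 0.6019]  nu=[-2.2236, 3.9842]  x^+=[-1.3383, 2.3729]  P^+=[0.1469 0.0630; 0.0630 0.2161]
step 2: x^-=[-1.0073, 1.7359]  P^-=[0.2309 0.0871; 0.0871 0.4151]  S=[0.3630 0.0305; 0.0305 0.8048]  K=[0.5688 0.1154; -0.0789 0.5296]  nu=[4.6539, 0.1548]  x^+=[1.6578, 1.4507]  P^+=[0.0987 0.0453; 0.0453 0.1897]
step 3: x^-=[1.6868, 1.5812]  P^-=[0.1857 0.0612; 0.0612 0.3876]  S=[0.3287 0.0073; 0.0073 0.7717]  K=[0.5182 0.0985; -0.1081 0.5112]  nu=[1.7527, -0.7699]  x^+=[2.5192, 0.9981]  P^+=[0.0892 0.0389; 0.0389 0.1829]
step 4: x^-=[2.4427, 1.3774]  P^-=[0.1762 0.0536; 0.0536 0.3800]  S=[0.3224 0.0007; 0.0007 0.7624]  K=[0.5066 0.0929; -0.1178 0.5055]  nu=[-5.9021, -1.2617]  x^+=[-0.6643, 1.4351]  P^+=[0.0869 0.0368; 0.0368 0.1808]

P_post[1,1] = 0.1808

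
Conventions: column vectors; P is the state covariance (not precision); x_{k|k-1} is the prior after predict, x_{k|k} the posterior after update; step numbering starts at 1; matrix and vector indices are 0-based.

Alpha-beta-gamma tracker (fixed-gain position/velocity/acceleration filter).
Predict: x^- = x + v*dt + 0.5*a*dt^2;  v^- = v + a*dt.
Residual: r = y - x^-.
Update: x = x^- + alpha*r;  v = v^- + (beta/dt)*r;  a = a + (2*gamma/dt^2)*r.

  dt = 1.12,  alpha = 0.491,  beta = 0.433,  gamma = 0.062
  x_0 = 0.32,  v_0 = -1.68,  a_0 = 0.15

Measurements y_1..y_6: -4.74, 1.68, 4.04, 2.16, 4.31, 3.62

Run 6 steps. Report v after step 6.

step 1: x_pred=-1.4675  r=-3.2725  x^+=-3.0743  v^+=-2.7772  a^+=-0.1735
step 2: x_pred=-6.2935  r=7.9735  x^+=-2.3785  v^+=0.1112  a^+=0.6147
step 3: x_pred=-1.8685  r=5.9085  x^+=1.0326  v^+=3.0839  a^+=1.1988
step 4: x_pred=5.2384  r=-3.0784  x^+=3.7269  v^+=3.2364  a^+=0.8945
step 5: x_pred=7.9127  r=-3.6027  x^+=6.1438  v^+=2.8454  a^+=0.5383
step 6: x_pred=9.6682  r=-6.0482  x^+=6.6985  v^+=1.1100  a^+=-0.0595

v_post = 1.1100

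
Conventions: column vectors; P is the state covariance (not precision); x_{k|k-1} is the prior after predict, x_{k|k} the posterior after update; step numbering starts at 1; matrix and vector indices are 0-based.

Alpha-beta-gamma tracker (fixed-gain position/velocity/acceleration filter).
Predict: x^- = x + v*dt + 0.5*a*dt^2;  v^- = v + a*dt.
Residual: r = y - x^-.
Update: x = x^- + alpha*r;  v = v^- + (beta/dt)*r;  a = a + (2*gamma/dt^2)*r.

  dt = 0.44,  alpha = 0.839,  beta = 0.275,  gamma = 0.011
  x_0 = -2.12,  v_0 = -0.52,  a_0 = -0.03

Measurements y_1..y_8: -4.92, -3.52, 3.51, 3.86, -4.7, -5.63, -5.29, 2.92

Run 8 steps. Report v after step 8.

v_post = 3.2527

step 1: x_pred=-2.3517  r=-2.5683  x^+=-4.5065  v^+=-2.1384  a^+=-0.3219
step 2: x_pred=-5.4785  r=1.9585  x^+=-3.8353  v^+=-1.0559  a^+=-0.0993
step 3: x_pred=-4.3095  r=7.8195  x^+=2.2511  v^+=3.7876  a^+=0.7893
step 4: x_pred=3.9940  r=-0.1340  x^+=3.8816  v^+=4.0511  a^+=0.7741
step 5: x_pred=5.7390  r=-10.4390  x^+=-3.0193  v^+=-2.1326  a^+=-0.4122
step 6: x_pred=-3.9976  r=-1.6324  x^+=-5.3672  v^+=-3.3343  a^+=-0.5977
step 7: x_pred=-6.8921  r=1.6021  x^+=-5.5479  v^+=-2.5959  a^+=-0.4156
step 8: x_pred=-6.7304  r=9.6504  x^+=1.3663  v^+=3.2527  a^+=0.6810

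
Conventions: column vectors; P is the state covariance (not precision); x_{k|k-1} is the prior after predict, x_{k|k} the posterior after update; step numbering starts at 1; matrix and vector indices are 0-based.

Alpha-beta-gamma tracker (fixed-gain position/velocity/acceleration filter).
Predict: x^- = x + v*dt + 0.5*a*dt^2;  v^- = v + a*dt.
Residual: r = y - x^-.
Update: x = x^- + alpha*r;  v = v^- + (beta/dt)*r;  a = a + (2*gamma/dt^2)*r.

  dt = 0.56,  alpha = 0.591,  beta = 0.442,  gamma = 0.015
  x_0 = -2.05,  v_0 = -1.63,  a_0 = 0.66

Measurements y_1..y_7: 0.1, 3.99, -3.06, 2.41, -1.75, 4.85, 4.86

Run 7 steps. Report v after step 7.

step 1: x_pred=-2.8593  r=2.9593  x^+=-1.1104  v^+=1.0753  a^+=0.9431
step 2: x_pred=-0.3603  r=4.3503  x^+=2.2107  v^+=5.0371  a^+=1.3593
step 3: x_pred=5.2446  r=-8.3046  x^+=0.3366  v^+=-0.7564  a^+=0.5648
step 4: x_pred=0.0015  r=2.4085  x^+=1.4249  v^+=1.4608  a^+=0.7952
step 5: x_pred=2.3677  r=-4.1177  x^+=-0.0659  v^+=-1.3439  a^+=0.4013
step 6: x_pred=-0.7555  r=5.6055  x^+=2.5573  v^+=3.3052  a^+=0.9375
step 7: x_pred=4.5552  r=0.3048  x^+=4.7354  v^+=4.0707  a^+=0.9667

v_post = 4.0707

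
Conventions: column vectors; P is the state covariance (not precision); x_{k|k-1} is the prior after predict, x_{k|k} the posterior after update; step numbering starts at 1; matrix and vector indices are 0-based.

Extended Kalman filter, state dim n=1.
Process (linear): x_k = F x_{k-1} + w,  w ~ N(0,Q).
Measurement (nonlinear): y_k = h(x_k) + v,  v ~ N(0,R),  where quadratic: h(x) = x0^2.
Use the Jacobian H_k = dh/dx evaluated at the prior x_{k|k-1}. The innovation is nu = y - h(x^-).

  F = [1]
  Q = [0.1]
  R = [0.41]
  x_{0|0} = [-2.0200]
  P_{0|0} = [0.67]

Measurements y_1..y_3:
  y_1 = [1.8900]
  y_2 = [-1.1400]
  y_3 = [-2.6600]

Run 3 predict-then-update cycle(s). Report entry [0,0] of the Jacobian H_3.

step 1: x^-=[-2.0200]  P^-=[0.7700]  H_jac=[-4.0400]  S=[12.9776]  K=[-0.2397]  nu=[-2.1904]  x^+=[-1.4950]  P^+=[0.0243]
step 2: x^-=[-1.4950]  P^-=[0.1243]  H_jac=[-2.9899]  S=[1.5214]  K=[-0.2443]  nu=[-3.3749]  x^+=[-0.6704]  P^+=[0.0335]
step 3: x^-=[-0.6704]  P^-=[0.1335]  H_jac=[-1.3408]  S=[0.6500]  K=[-0.2754]  nu=[-3.1094]  x^+=[0.1859]  P^+=[0.0842]

H_jac[0,0] = -1.3408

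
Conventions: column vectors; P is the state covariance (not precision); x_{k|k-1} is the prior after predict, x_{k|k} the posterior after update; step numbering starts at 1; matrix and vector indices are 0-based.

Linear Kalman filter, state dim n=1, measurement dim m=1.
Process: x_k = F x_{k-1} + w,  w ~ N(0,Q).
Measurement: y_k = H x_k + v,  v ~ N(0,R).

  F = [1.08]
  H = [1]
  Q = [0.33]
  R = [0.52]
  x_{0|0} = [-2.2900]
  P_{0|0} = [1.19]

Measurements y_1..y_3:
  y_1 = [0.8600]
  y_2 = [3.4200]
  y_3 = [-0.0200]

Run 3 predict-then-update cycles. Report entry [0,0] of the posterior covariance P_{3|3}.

step 1: x^-=[-2.4732]  P^-=[1.7180]  S=[2.2380]  K=[0.7677]  nu=[3.3332]  x^+=[0.0855]  P^+=[0.3992]
step 2: x^-=[0.0924]  P^-=[0.7956]  S=[1.3156]  K=[0.6047]  nu=[3.3276]  x^+=[2.1047]  P^+=[0.3145]
step 3: x^-=[2.2731]  P^-=[0.6968]  S=[1.2168]  K=[0.5726]  nu=[-2.2931]  x^+=[0.9600]  P^+=[0.2978]

P_post[0,0] = 0.2978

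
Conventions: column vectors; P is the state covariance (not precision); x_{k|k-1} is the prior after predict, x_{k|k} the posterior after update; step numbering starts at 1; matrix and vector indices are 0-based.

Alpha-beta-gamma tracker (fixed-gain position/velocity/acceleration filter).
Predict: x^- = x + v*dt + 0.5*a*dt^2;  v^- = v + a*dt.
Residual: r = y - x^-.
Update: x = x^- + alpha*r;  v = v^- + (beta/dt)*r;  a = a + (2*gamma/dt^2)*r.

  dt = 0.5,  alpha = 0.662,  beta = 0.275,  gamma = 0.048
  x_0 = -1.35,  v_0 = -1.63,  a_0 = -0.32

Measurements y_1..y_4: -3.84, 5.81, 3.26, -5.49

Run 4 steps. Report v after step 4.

step 1: x_pred=-2.2050  r=-1.6350  x^+=-3.2874  v^+=-2.6892  a^+=-0.9478
step 2: x_pred=-4.7505  r=10.5605  x^+=2.2406  v^+=2.6451  a^+=3.1074
step 3: x_pred=3.9515  r=-0.6915  x^+=3.4937  v^+=3.8184  a^+=2.8418
step 4: x_pred=5.7582  r=-11.2482  x^+=-1.6881  v^+=-0.9471  a^+=-1.4775

v_post = -0.9471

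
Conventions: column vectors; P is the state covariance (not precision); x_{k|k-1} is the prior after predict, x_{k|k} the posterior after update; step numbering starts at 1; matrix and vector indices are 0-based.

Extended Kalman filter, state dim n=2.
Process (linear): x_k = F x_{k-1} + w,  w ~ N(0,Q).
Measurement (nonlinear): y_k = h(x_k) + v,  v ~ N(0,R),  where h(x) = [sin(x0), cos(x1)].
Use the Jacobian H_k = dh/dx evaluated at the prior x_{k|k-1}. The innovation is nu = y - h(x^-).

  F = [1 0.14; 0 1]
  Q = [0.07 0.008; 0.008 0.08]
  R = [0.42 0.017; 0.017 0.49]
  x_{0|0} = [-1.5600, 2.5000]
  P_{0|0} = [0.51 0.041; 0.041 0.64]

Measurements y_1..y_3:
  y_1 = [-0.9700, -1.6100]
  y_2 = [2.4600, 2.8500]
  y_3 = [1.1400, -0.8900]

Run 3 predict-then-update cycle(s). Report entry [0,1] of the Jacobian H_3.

H_jac[0,1] = 0.0000

step 1: x^-=[-1.2100, 2.5000]  P^-=[0.6040 0.1386; 0.1386 0.7200]  H_jac=[0.3530 0.0000; 0.0000 -0.5985]  S=[0.4953 -0.0123; -0.0123 0.7479]  K=[0.4280 -0.1039; 0.0845 -0.5748]  nu=[-0.0344, -0.8089]  x^+=[-1.1407, 2.9620]  P^+=[0.5042 0.0729; 0.0729 0.4682]
step 2: x^-=[-0.7260, 2.9620]  P^-=[0.6037 0.1464; 0.1464 0.5482]  H_jac=[0.7478 0.0000; 0.0000 -0.1786]  S=[0.7576 -0.0026; -0.0026 0.5075]  K=[0.5958 -0.0485; 0.1439 -0.1922]  nu=[3.1239, 3.8339]  x^+=[0.9490, 2.6745]  P^+=[0.3335 0.0764; 0.0764 0.5136]
step 3: x^-=[1.3234, 2.6745]  P^-=[0.4350 0.1564; 0.1564 0.5936]  H_jac=[0.2449 0.0000; 0.0000 -0.4503]  S=[0.4461 -0.0002; -0.0002 0.6103]  K=[0.2387 -0.1152; 0.0856 -0.4379]  nu=[0.1704, 0.0029]  x^+=[1.3638, 2.6879]  P^+=[0.4014 0.1164; 0.1164 0.4733]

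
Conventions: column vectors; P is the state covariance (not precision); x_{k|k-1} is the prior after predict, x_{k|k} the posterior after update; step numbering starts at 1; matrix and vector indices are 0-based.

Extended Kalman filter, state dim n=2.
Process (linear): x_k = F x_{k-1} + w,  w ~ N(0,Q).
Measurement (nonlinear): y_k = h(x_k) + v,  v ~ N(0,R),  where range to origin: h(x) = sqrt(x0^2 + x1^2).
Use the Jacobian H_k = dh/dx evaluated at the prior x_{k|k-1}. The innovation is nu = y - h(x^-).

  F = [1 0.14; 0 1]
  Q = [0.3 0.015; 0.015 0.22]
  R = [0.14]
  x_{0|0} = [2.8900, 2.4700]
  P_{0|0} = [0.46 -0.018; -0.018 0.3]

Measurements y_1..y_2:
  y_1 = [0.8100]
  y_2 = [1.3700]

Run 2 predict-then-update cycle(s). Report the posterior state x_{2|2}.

x_post = [0.9260, 1.0549]

step 1: x^-=[3.2358, 2.4700]  P^-=[0.7608 0.0390; 0.0390 0.5200]  H_jac=[0.7949 0.6068]  S=[0.8498]  K=[0.7395; 0.4078]  nu=[-3.2608]  x^+=[0.8244, 1.1404]  P^+=[0.2961 -0.2173; -0.2173 0.3787]
step 2: x^-=[0.9840, 1.1404]  P^-=[0.5427 -0.1492; -0.1492 0.5987]  H_jac=[0.6533 0.7571]  S=[0.5672]  K=[0.4259; 0.6273]  nu=[-0.1362]  x^+=[0.9260, 1.0549]  P^+=[0.4398 -0.3008; -0.3008 0.3755]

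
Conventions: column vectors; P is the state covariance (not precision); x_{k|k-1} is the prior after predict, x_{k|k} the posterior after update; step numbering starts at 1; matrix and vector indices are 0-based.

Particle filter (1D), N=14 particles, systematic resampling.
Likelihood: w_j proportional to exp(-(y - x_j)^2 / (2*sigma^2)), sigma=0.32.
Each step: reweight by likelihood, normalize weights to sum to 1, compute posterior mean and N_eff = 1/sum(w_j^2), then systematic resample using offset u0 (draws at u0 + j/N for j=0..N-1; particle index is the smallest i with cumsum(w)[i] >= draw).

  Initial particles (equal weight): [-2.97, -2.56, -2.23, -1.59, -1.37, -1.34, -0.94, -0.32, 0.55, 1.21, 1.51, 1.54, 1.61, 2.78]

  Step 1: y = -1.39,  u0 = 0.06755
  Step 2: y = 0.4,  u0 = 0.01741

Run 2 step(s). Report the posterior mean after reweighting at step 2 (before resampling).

step 1: w=[0.0000, 0.0004, 0.0099, 0.2557, 0.3102, 0.3070, 0.1156, 0.0012, 0.0000, 0.0000, 0.0000, 0.0000, 0.0000, 0.0000]  mean=-1.3751  Neff=3.7129  idx=[3, 3, 3, 4, 4, 4, 4, 4, 5, 5, 5, 5, 6, 6]
step 2: w=[0.0000, 0.0000, 0.0000, 0.0007, 0.0007, 0.0007, 0.0007, 0.0007, 0.0012, 0.0012, 0.0012, 0.0012, 0.4958, 0.4958]  mean=-0.9435  Neff=2.0344  idx=[12, 12, 12, 12, 12, 12, 12, 13, 13, 13, 13, 13, 13, 13]

post_mean = -0.9435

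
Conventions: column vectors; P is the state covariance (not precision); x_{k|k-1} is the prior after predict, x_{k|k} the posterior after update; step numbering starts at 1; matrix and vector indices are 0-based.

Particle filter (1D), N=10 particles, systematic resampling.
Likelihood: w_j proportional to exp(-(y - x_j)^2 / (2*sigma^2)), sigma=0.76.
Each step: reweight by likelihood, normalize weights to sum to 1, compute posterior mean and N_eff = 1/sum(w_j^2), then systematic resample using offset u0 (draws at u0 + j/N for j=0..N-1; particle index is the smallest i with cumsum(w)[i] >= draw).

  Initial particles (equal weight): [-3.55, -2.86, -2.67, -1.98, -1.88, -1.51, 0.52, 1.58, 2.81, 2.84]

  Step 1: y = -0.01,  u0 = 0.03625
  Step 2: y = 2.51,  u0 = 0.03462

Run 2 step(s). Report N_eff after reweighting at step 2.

N_eff = 2.1212

step 1: w=[0.0000, 0.0008, 0.0019, 0.0308, 0.0430, 0.1265, 0.6958, 0.0995, 0.0009, 0.0008]  mean=0.1833  Neff=1.9502  idx=[4, 5, 6, 6, 6, 6, 6, 6, 6, 7]
step 2: w=[0.0000, 0.0000, 0.0463, 0.0463, 0.0463, 0.0463, 0.0463, 0.0463, 0.0463, 0.6756]  mean=1.2361  Neff=2.1212  idx=[2, 4, 7, 9, 9, 9, 9, 9, 9, 9]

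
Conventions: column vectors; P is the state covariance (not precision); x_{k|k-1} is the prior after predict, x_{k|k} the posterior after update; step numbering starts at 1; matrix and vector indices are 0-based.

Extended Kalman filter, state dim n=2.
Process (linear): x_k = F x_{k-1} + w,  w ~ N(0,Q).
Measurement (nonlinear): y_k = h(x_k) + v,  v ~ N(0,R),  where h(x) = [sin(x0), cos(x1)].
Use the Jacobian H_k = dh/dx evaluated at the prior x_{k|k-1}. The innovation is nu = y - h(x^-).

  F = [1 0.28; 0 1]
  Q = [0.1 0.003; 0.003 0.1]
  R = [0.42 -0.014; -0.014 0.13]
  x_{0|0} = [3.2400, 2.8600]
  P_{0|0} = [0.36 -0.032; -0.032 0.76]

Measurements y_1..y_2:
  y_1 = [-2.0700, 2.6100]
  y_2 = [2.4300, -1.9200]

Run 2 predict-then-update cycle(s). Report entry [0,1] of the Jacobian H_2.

H_jac[0,1] = 0.0000

step 1: x^-=[4.0408, 2.8600]  P^-=[0.5017 0.1838; 0.1838 0.8600]  H_jac=[-0.6222 0.0000; 0.0000 -0.2779]  S=[0.6142 0.0178; 0.0178 0.1964]  K=[-0.5020 -0.2146; -0.1514 -1.2030]  nu=[-1.2872, 3.5706]  x^+=[3.9207, -1.2408]  P^+=[0.3340 0.0751; 0.0751 0.5552]
step 2: x^-=[3.5733, -1.2408]  P^-=[0.5196 0.2336; 0.2336 0.6552]  H_jac=[-0.9083 0.0000; 0.0000 0.9460]  S=[0.8486 -0.2147; -0.2147 0.7164]  K=[-0.5173 0.1534; -0.0336 0.8551]  nu=[2.8484, -2.2441]  x^+=[1.7556, -3.2556]  P^+=[0.2416 0.0287; 0.0287 0.1180]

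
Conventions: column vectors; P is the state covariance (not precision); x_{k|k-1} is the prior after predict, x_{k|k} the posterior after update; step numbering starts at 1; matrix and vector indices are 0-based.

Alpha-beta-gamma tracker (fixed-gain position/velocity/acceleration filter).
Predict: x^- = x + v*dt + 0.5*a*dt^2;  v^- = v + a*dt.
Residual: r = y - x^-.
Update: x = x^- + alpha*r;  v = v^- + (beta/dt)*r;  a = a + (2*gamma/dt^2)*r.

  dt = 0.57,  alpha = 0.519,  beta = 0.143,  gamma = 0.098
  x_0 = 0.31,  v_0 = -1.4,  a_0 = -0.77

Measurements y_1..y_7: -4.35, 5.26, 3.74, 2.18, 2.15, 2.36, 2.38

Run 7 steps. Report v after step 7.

step 1: x_pred=-0.6131  r=-3.7369  x^+=-2.5525  v^+=-2.7764  a^+=-3.0243
step 2: x_pred=-4.6264  r=9.8864  x^+=0.5046  v^+=-2.0200  a^+=2.9398
step 3: x_pred=-0.1692  r=3.9092  x^+=1.8597  v^+=0.6364  a^+=5.2980
step 4: x_pred=3.0831  r=-0.9031  x^+=2.6144  v^+=3.4297  a^+=4.7532
step 5: x_pred=5.3415  r=-3.1915  x^+=3.6851  v^+=5.3384  a^+=2.8279
step 6: x_pred=7.1874  r=-4.8274  x^+=4.6820  v^+=5.7392  a^+=-0.0842
step 7: x_pred=7.9396  r=-5.5596  x^+=5.0542  v^+=4.2964  a^+=-3.4382

v_post = 4.2964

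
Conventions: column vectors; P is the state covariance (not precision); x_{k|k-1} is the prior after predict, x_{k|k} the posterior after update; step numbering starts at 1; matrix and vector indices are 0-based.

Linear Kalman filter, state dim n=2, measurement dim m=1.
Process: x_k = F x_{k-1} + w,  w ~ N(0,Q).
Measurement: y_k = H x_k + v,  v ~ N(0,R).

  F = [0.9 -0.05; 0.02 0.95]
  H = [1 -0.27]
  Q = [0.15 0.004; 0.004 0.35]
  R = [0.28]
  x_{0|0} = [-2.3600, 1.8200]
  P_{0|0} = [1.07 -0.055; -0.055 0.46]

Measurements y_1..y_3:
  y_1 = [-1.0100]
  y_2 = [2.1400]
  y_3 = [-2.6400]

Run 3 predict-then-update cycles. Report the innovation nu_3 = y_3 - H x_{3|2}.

step 1: x^-=[-2.2150, 1.6818]  P^-=[1.0228 -0.0456; -0.0456 0.7635]  S=[1.3831]  K=[0.7484; -0.1820]  nu=[1.6591]  x^+=[-0.9733, 1.3799]  P^+=[0.2481 0.1428; 0.1428 0.7177]
step 2: x^-=[-0.9450, 1.2914]  P^-=[0.3399 0.0963; 0.0963 1.0032]  S=[0.6410]  K=[0.4897; -0.2723]  nu=[3.4337]  x^+=[0.7364, 0.3565]  P^+=[0.1862 0.1818; 0.1818 0.9557]
step 3: x^-=[0.6450, 0.3534]  P^-=[0.2868 0.1172; 0.1172 1.2195]  S=[0.5925]  K=[0.4308; -0.3579]  nu=[-3.1895]  x^+=[-0.7289, 1.4950]  P^+=[0.1769 0.2086; 0.2086 1.1436]

innov = [-3.1895]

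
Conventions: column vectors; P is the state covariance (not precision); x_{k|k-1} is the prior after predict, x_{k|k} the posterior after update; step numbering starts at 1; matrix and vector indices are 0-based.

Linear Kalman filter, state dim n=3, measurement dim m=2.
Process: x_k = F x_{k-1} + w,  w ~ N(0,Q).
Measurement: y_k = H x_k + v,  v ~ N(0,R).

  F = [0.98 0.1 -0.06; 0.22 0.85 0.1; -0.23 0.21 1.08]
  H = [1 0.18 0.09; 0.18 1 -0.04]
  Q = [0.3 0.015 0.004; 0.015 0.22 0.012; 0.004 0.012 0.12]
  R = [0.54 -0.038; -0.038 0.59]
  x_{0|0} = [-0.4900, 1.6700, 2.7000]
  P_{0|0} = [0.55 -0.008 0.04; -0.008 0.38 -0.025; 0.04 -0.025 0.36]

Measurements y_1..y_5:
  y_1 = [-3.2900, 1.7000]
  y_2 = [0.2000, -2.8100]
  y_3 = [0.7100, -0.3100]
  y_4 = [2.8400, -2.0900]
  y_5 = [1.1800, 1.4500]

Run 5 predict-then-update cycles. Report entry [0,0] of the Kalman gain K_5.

K[0,0] = 0.5103

step 1: x^-=[-0.4752, 1.5817, 3.3794]  P^-=[0.8273 0.1613 -0.0963; 0.1613 0.5193 0.0772; -0.0963 0.0772 0.5553]  S=[1.4319 0.3776; 0.3776 1.1903]  K=[0.5701 0.0830; 0.0676 0.4366; -0.0338 0.0423]  nu=[-3.4037, 0.3390]  x^+=[-2.3876, 1.4995, 3.5088]  P^+=[0.3180 -0.0332 -0.0809; -0.0332 0.2635 0.0629; -0.0809 0.0629 0.5526]
step 2: x^-=[-2.4004, 1.1002, 4.6535]  P^-=[0.6123 0.0648 -0.1848; 0.0648 0.4260 0.1493; -0.1848 0.1493 0.8650]  S=[1.1680 0.2295; 0.2295 1.0513]  K=[0.5076 0.0627; 0.0543 0.3988; -0.0875 0.0966]  nu=[1.9836, -3.2920]  x^+=[-1.6000, -0.1049, 4.1620]  P^+=[0.2925 -0.0409 -0.1492; -0.0409 0.2454 0.1212; -0.1492 0.1212 0.8501]
step 3: x^-=[-1.8282, -0.0250, 4.8409]  P^-=[0.5945 0.0412 -0.2678; 0.0412 0.4187 0.2207; -0.2678 0.2207 1.2709]  S=[1.1322 0.2070; 0.2070 1.0311]  K=[0.5006 0.0537; 0.0483 0.3950; -0.1267 0.1434]  nu=[2.1070, 0.2377]  x^+=[-0.7607, 0.1707, 4.6081]  P^+=[0.2967 -0.0495 -0.2174; -0.0495 0.2473 0.1781; -0.2174 0.1781 1.2391]
step 4: x^-=[-1.0049, 0.4385, 5.1876]  P^-=[0.6057 0.0245 -0.3632; 0.0245 0.4276 0.3029; -0.3632 0.3029 1.7855]  S=[1.1273 0.2006; 0.2006 1.0299]  K=[0.5041 0.0456; 0.0432 0.3993; -0.1657 0.1936]  nu=[3.2991, -2.1401]  x^+=[0.5606, -0.2737, 4.2267]  P^+=[0.3079 -0.0595 -0.2962; -0.0595 0.2544 0.2430; -0.2962 0.2430 1.7288]
step 5: x^-=[0.2684, 0.3134, 4.3784]  P^-=[0.6247 0.0067 -0.4773; 0.0067 0.4420 0.4020; -0.4773 0.4020 2.4271]  S=[1.1282 0.1968; 0.1968 1.0332]  K=[0.5103 0.0366; 0.0376 0.4062; -0.2093 0.2518]  nu=[0.4611, 1.2634]  x^+=[0.5499, 0.8440, 4.6001]  P^+=[0.3222 -0.0714 -0.3901; -0.0714 0.2639 0.3201; -0.3901 0.3201 2.3329]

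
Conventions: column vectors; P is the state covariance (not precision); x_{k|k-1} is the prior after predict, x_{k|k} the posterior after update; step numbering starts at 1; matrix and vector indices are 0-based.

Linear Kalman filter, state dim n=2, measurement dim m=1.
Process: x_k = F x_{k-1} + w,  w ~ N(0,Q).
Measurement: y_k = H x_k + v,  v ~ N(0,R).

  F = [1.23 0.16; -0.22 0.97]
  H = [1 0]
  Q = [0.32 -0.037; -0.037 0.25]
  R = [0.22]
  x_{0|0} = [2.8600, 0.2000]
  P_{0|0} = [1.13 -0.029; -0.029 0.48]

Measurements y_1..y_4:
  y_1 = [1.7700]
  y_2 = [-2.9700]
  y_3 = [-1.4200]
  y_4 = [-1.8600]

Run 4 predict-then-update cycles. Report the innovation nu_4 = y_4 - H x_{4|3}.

innov = [0.1139]

step 1: x^-=[3.5498, -0.4352]  P^-=[2.0305 -0.3019; -0.3019 0.7687]  S=[2.2505]  K=[0.9022; -0.1341]  nu=[-1.7798]  x^+=[1.9440, -0.1965]  P^+=[0.1985 -0.0295; -0.0295 0.7282]
step 2: x^-=[2.3597, -0.6183]  P^-=[0.6273 -0.0119; -0.0119 0.9574]  S=[0.8473]  K=[0.7404; -0.0140]  nu=[-5.3297]  x^+=[-1.5862, -0.5436]  P^+=[0.1629 -0.0031; -0.0031 0.9572]
step 3: x^-=[-2.0380, -0.1784]  P^-=[0.5897 0.0639; 0.0639 1.1598]  S=[0.8097]  K=[0.7283; 0.0789]  nu=[0.6180]  x^+=[-1.5879, -0.1296]  P^+=[0.1602 0.0174; 0.0174 1.1548]
step 4: x^-=[-1.9739, 0.2237]  P^-=[0.5988 0.1190; 0.1190 1.3369]  S=[0.8188]  K=[0.7313; 0.1453]  nu=[0.1139]  x^+=[-1.8906, 0.2402]  P^+=[0.1609 0.0320; 0.0320 1.3196]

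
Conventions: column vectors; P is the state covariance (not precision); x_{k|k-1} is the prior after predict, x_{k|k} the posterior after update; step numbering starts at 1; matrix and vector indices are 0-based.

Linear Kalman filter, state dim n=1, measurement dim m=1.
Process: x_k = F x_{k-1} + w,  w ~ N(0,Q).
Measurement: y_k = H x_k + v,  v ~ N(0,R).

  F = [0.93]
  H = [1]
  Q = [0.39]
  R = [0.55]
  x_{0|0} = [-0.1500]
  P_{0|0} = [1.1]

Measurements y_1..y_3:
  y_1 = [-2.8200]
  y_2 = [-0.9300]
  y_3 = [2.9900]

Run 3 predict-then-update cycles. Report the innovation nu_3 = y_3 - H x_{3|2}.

innov = [4.2424]

step 1: x^-=[-0.1395]  P^-=[1.3414]  S=[1.8914]  K=[0.7092]  nu=[-2.6805]  x^+=[-2.0405]  P^+=[0.3901]
step 2: x^-=[-1.8977]  P^-=[0.7274]  S=[1.2774]  K=[0.5694]  nu=[0.9677]  x^+=[-1.3467]  P^+=[0.3132]
step 3: x^-=[-1.2524]  P^-=[0.6609]  S=[1.2109]  K=[0.5458]  nu=[4.2424]  x^+=[1.0630]  P^+=[0.3002]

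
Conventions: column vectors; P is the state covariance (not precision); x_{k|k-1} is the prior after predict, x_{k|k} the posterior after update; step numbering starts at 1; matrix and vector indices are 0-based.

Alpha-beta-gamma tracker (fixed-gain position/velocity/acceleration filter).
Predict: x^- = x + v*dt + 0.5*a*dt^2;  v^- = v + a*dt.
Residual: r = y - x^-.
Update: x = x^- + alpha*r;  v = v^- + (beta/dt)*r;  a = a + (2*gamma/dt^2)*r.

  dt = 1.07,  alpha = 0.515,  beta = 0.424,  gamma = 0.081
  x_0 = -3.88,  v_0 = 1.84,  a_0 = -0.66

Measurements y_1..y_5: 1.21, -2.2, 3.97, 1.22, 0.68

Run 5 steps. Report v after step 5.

v_post = -0.9610

step 1: x_pred=-2.2890  r=3.4990  x^+=-0.4870  v^+=2.5203  a^+=-0.1649
step 2: x_pred=2.1153  r=-4.3153  x^+=-0.1071  v^+=0.6339  a^+=-0.7755
step 3: x_pred=0.1273  r=3.8427  x^+=2.1063  v^+=1.3268  a^+=-0.2318
step 4: x_pred=3.3933  r=-2.1733  x^+=2.2740  v^+=0.2176  a^+=-0.5393
step 5: x_pred=2.1982  r=-1.5182  x^+=1.4163  v^+=-0.9610  a^+=-0.7541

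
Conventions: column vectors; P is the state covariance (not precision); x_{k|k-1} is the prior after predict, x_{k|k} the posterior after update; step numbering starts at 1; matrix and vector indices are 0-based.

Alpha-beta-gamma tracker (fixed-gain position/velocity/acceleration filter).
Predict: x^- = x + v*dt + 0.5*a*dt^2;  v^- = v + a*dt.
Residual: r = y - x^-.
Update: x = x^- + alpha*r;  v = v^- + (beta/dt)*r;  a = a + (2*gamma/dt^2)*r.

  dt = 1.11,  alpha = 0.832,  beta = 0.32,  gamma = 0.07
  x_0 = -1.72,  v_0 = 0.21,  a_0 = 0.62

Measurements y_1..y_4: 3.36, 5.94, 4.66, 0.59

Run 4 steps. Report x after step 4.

step 1: x_pred=-1.1049  r=4.4649  x^+=2.6099  v^+=2.1854  a^+=1.1273
step 2: x_pred=5.7302  r=0.2098  x^+=5.9047  v^+=3.4972  a^+=1.1512
step 3: x_pred=10.4959  r=-5.8359  x^+=5.6404  v^+=3.0926  a^+=0.4881
step 4: x_pred=9.3739  r=-8.7839  x^+=2.0657  v^+=1.1021  a^+=-0.5100

x_post = 2.0657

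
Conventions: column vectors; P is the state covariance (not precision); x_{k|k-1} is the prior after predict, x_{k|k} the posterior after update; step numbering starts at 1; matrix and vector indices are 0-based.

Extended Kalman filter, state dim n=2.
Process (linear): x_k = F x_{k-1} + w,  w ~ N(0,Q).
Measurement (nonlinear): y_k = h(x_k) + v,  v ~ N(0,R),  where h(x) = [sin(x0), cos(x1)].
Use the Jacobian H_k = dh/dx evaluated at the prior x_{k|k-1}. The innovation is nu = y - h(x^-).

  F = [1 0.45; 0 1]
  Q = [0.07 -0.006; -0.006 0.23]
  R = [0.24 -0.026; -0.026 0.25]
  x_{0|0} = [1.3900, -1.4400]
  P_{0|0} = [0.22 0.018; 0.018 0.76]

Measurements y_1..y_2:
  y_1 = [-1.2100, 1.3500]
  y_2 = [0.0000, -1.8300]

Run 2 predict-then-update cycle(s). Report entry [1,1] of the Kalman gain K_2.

K[1,1] = 0.6355

step 1: x^-=[0.7420, -1.4400]  P^-=[0.4601 0.3540; 0.3540 0.9900]  H_jac=[0.7371 0.0000; 0.0000 0.9915]  S=[0.4900 0.2327; 0.2327 1.2232]  K=[0.6111 0.1707; 0.1665 0.7708]  nu=[-1.8858, 1.2196]  x^+=[-0.2022, -0.8139]  P^+=[0.1929 0.0270; 0.0270 0.1900]
step 2: x^-=[-0.5685, -0.8139]  P^-=[0.3257 0.1065; 0.1065 0.4200]  H_jac=[0.8427 0.0000; 0.0000 0.7270]  S=[0.4713 0.0393; 0.0393 0.4719]  K=[0.5727 0.1164; 0.1375 0.6355]  nu=[0.5383, -2.5167]  x^+=[-0.5532, -2.3392]  P^+=[0.1595 0.0196; 0.0196 0.2136]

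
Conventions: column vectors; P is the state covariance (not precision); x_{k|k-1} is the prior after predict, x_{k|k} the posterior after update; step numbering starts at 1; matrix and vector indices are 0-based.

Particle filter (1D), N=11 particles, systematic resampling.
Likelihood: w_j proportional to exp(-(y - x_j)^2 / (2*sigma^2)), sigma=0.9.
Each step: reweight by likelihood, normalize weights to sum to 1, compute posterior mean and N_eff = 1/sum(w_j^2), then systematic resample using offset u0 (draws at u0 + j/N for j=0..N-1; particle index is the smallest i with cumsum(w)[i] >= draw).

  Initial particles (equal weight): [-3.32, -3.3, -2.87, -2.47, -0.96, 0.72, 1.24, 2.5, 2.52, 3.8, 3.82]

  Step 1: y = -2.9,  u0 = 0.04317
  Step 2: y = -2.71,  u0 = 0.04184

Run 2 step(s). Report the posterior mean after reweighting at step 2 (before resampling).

post_mean = -2.9318

step 1: w=[0.2365, 0.2389, 0.2635, 0.2352, 0.0258, 0.0001, 0.0000, 0.0000, 0.0000, 0.0000, 0.0000]  mean=-2.9354  Neff=4.1943  idx=[0, 0, 0, 1, 1, 2, 2, 2, 3, 3, 3]
step 2: w=[0.0807, 0.0807, 0.0807, 0.0819, 0.0819, 0.1000, 0.1000, 0.1000, 0.0980, 0.0980, 0.0980]  mean=-2.9318  Neff=10.8956  idx=[0, 1, 2, 3, 4, 5, 6, 7, 8, 9, 10]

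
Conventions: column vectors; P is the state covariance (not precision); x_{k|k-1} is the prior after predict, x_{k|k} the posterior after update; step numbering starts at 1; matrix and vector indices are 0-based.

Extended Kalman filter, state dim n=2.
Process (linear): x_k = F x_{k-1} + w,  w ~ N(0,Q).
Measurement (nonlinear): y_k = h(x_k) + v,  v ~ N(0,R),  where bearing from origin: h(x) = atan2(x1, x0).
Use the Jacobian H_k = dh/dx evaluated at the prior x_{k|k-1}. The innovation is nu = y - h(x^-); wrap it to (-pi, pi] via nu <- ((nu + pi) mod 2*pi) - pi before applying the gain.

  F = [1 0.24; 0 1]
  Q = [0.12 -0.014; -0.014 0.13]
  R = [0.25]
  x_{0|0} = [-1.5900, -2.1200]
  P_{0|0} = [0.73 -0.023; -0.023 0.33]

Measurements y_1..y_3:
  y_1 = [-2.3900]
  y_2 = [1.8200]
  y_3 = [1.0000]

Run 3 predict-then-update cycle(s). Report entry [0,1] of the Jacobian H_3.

H_jac[0,1] = -0.2264

step 1: x^-=[-2.0988, -2.1200]  P^-=[0.8580 0.0422; 0.0422 0.4600]  H_jac=[0.2382 -0.2358]  S=[0.3195]  K=[0.6085; -0.3081]  nu=[-0.0388]  x^+=[-2.1224, -2.1080]  P^+=[0.7397 0.1021; 0.1021 0.4297]
step 2: x^-=[-2.6284, -2.1080]  P^-=[0.9334 0.1912; 0.1912 0.5597]  H_jac=[0.1857 -0.2315]  S=[0.2957]  K=[0.4364; -0.3181]  nu=[-1.9976]  x^+=[-3.5001, -1.4726]  P^+=[0.8771 0.2323; 0.2323 0.5298]
step 3: x^-=[-3.8535, -1.4726]  P^-=[1.1391 0.3454; 0.3454 0.6598]  H_jac=[0.0865 -0.2264]  S=[0.2788]  K=[0.0730; -0.4286]  nu=[-2.5066]  x^+=[-4.0365, -0.3983]  P^+=[1.1376 0.3541; 0.3541 0.6085]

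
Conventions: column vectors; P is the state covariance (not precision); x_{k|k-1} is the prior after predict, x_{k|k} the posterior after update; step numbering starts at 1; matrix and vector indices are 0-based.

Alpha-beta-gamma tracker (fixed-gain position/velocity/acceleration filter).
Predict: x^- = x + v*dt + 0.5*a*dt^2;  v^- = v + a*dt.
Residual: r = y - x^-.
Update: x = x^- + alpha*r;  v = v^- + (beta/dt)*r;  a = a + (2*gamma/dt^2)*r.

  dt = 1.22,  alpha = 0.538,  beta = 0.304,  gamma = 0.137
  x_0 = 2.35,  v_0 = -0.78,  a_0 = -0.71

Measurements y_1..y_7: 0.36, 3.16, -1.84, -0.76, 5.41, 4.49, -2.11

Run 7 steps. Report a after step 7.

a_post = -0.6054

step 1: x_pred=0.8700  r=-0.5100  x^+=0.5956  v^+=-1.7733  a^+=-0.8039
step 2: x_pred=-2.1660  r=5.3260  x^+=0.6994  v^+=-1.4269  a^+=0.1766
step 3: x_pred=-0.9100  r=-0.9300  x^+=-1.4103  v^+=-1.4432  a^+=0.0054
step 4: x_pred=-3.1670  r=2.4070  x^+=-1.8721  v^+=-0.8368  a^+=0.4485
step 5: x_pred=-2.5592  r=7.9692  x^+=1.7282  v^+=1.6961  a^+=1.9156
step 6: x_pred=5.2230  r=-0.7330  x^+=4.8287  v^+=3.8504  a^+=1.7806
step 7: x_pred=10.8513  r=-12.9613  x^+=3.8781  v^+=2.7931  a^+=-0.6054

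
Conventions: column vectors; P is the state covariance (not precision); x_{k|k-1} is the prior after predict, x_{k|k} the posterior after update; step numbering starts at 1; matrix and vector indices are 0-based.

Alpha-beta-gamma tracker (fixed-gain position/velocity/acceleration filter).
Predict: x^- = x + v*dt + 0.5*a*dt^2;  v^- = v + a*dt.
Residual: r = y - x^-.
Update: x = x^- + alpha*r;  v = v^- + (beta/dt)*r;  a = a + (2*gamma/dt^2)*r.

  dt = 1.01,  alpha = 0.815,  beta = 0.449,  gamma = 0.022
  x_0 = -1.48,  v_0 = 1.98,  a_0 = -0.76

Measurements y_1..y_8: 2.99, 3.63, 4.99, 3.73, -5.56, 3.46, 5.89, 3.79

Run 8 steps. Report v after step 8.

v_post = 0.1209

step 1: x_pred=0.1322  r=2.8578  x^+=2.4613  v^+=2.4829  a^+=-0.6367
step 2: x_pred=4.6442  r=-1.0142  x^+=3.8176  v^+=1.3889  a^+=-0.6805
step 3: x_pred=4.8733  r=0.1167  x^+=4.9684  v^+=0.7535  a^+=-0.6754
step 4: x_pred=5.3849  r=-1.6549  x^+=4.0362  v^+=-0.6644  a^+=-0.7468
step 5: x_pred=2.9842  r=-8.5442  x^+=-3.9793  v^+=-5.2171  a^+=-1.1154
step 6: x_pred=-9.8175  r=13.2775  x^+=1.0037  v^+=-0.4410  a^+=-0.5427
step 7: x_pred=0.2814  r=5.6086  x^+=4.8524  v^+=1.5042  a^+=-0.3008
step 8: x_pred=6.2182  r=-2.4282  x^+=4.2392  v^+=0.1209  a^+=-0.4055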